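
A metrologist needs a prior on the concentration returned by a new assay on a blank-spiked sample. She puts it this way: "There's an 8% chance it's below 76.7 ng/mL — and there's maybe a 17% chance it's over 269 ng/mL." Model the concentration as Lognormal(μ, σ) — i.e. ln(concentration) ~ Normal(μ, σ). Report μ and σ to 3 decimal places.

μ ≈ 5.087, σ ≈ 0.532

If T ~ Lognormal(μ,σ) then ln T ~ Normal(μ,σ), so the p-quantile of ln T is μ + z_p·σ.
ln(76.7) = 4.34 and ln(269) = 5.595; z_{0.08} = -1.405, z_{0.83} = 0.9542.
σ = (5.595 − 4.34)/(0.9542 − (-1.405)) = 0.532.
μ = 4.34 − (-1.405)·0.532 = 5.087.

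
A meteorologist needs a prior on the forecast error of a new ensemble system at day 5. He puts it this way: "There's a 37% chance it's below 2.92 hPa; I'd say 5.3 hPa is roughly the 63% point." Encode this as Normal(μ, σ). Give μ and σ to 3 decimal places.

μ = 4.110, σ = 3.586

The p-quantile of Normal(μ,σ) is μ + z_p·σ, with z_{0.37} = -0.3319 and z_{0.63} = 0.3319.
Eliminate σ: μ = (z₂·x₁ − z₁·x₂)/(z₂ − z₁) = (0.3319·2.92 − (-0.3319)·5.3)/0.6637 = 4.110.
Then σ = (x₂ − x₁)/(z₂ − z₁) = (5.3 − 2.92)/0.6637 = 3.586.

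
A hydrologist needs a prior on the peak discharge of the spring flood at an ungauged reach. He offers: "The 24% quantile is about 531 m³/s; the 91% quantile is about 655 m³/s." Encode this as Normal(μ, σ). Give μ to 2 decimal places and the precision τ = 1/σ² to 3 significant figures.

For Normal(μ,σ), the p-quantile is μ + z_p·σ. Here z_{0.24} = -0.7063, z_{0.91} = 1.341.
So 531 = μ − 0.7063σ and 655 = μ + 1.341σ.
Subtracting: σ = (655 − 531)/(1.341 − (-0.7063)) = 60.57.
Then μ = 531 − (-0.7063)·60.57 = 573.78.
Precision τ = 1/σ² = 1/60.57² = 0.000273.

μ = 573.78, τ = 0.000273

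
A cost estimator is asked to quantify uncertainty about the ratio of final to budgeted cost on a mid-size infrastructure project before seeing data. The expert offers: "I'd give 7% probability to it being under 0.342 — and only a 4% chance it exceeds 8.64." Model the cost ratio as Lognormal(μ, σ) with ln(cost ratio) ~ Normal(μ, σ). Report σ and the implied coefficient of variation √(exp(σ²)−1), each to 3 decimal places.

σ ≈ 1.001, CV ≈ 1.313

If T ~ Lognormal(μ,σ) then ln T ~ Normal(μ,σ), so the p-quantile of ln T is μ + z_p·σ.
ln(0.342) = -1.073 and ln(8.64) = 2.156; z_{0.07} = -1.476, z_{0.96} = 1.751.
σ = (2.156 − -1.073)/(1.751 − (-1.476)) = 1.001.
μ = -1.073 − (-1.476)·1.001 = 0.404.
CV = √(exp(σ²)−1) = √(exp(1.0018)−1) = 1.313.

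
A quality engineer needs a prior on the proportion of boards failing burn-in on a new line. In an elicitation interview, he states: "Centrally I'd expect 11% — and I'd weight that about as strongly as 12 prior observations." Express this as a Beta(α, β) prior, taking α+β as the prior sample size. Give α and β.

Under the effective-sample-size interpretation, Beta(α, β) has prior mean α/(α+β) and prior sample size α+β.
So α+β = 12 and α/(α+β) = 0.11, giving α = 0.11·12 = 1.32 and β = 12 − 1.32 = 10.68.

α = 1.32, β = 10.68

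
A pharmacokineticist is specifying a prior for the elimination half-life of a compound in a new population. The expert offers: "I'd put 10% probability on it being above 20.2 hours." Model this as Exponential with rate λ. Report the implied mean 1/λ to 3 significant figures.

mean ≈ 8.77 hours

P(T > 20.2) = e^(−λ·20.2) = 0.1, so λ = −ln(0.1)/20.2 = 0.114.
Mean = 1/λ = 8.77 hours.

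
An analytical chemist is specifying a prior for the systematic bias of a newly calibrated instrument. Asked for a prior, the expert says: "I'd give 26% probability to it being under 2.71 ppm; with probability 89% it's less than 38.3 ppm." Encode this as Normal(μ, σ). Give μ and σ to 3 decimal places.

For Normal(μ,σ), the p-quantile is μ + z_p·σ. Here z_{0.26} = -0.6433, z_{0.89} = 1.227.
So 2.71 = μ − 0.6433σ and 38.3 = μ + 1.227σ.
Subtracting: σ = (38.3 − 2.71)/(1.227 − (-0.6433)) = 19.033.
Then μ = 2.71 − (-0.6433)·19.033 = 14.955.

μ = 14.955, σ = 19.033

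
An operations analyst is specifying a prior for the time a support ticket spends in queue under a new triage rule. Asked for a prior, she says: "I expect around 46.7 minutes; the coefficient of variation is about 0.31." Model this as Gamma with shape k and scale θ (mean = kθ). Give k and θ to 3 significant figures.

k ≈ 10.4, θ ≈ 4.49

For Gamma(k, scale θ): mean = kθ, variance = kθ², so CV = 1/√k.
CV = 0.31, hence k = 1/CV² = 10.4.
Then θ = mean/k = 46.7/10.4 = 4.49.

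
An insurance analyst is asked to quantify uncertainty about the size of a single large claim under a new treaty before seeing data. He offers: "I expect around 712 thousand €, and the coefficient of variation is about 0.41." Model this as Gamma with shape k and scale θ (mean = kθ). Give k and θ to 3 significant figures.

k ≈ 5.95, θ ≈ 120

For Gamma(k, scale θ): mean = kθ, variance = kθ², so CV = 1/√k.
CV = 0.41, hence k = 1/CV² = 5.95.
Then θ = mean/k = 712/5.95 = 120.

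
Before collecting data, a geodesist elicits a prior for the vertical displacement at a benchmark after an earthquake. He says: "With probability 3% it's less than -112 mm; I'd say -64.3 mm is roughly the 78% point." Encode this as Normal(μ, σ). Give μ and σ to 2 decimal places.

μ = -78.18, σ = 17.98

For Normal(μ,σ), the p-quantile is μ + z_p·σ. Here z_{0.03} = -1.881, z_{0.78} = 0.7722.
So -112 = μ − 1.881σ and -64.3 = μ + 0.7722σ.
Subtracting: σ = (-64.3 − -112)/(0.7722 − (-1.881)) = 17.98.
Then μ = -112 − (-1.881)·17.98 = -78.18.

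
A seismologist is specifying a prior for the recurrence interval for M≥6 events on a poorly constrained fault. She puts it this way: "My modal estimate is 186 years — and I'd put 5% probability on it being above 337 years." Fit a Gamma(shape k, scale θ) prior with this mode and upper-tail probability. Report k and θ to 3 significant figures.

k ≈ 8.89, θ ≈ 23.6

Gamma(k,θ) with k>1 has mode (k−1)θ, so θ = 186/(k−1).
Need P(X < 337) = 0.95 with θ tied to k this way. Start at k = 2, θ = 186: P(X<337) ≈ 0.541.
Too low — raise k to concentrate. Iterating converges to k ≈ 8.89.
Then θ = 186/(8.89−1) ≈ 23.6.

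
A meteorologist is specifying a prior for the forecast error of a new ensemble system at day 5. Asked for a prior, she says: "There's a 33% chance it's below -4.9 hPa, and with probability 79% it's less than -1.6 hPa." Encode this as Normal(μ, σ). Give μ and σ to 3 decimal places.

The p-quantile of Normal(μ,σ) is μ + z_p·σ, with z_{0.33} = -0.4399 and z_{0.79} = 0.8064.
Eliminate σ: μ = (z₂·x₁ − z₁·x₂)/(z₂ − z₁) = (0.8064·-4.9 − (-0.4399)·-1.6)/1.246 = -3.735.
Then σ = (x₂ − x₁)/(z₂ − z₁) = (-1.6 − -4.9)/1.246 = 2.648.

μ = -3.735, σ = 2.648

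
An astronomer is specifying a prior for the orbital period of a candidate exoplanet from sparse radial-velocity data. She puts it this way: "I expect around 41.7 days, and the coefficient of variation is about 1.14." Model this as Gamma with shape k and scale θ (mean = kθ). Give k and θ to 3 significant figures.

For Gamma(k, scale θ): mean = kθ, variance = kθ², so CV = 1/√k.
CV = 1.14, hence k = 1/CV² = 0.769.
Then θ = mean/k = 41.7/0.769 = 54.2.

k ≈ 0.769, θ ≈ 54.2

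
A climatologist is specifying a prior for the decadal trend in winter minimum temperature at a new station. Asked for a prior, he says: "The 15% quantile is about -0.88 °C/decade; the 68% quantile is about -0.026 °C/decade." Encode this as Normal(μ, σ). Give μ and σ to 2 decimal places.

The p-quantile of Normal(μ,σ) is μ + z_p·σ, with z_{0.15} = -1.036 and z_{0.68} = 0.4677.
Eliminate σ: μ = (z₂·x₁ − z₁·x₂)/(z₂ − z₁) = (0.4677·-0.88 − (-1.036)·-0.026)/1.504 = -0.29.
Then σ = (x₂ − x₁)/(z₂ − z₁) = (-0.026 − -0.88)/1.504 = 0.57.

μ = -0.29, σ = 0.57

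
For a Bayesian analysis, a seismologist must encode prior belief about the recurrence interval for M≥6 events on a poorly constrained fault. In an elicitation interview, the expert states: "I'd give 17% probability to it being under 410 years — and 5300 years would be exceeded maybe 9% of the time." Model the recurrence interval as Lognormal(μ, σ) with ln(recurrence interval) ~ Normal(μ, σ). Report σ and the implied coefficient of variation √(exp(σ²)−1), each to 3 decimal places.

σ ≈ 1.115, CV ≈ 1.571

If T ~ Lognormal(μ,σ) then ln T ~ Normal(μ,σ), so the p-quantile of ln T is μ + z_p·σ.
ln(410) = 6.016 and ln(5300) = 8.575; z_{0.17} = -0.9542, z_{0.91} = 1.341.
σ = (8.575 − 6.016)/(1.341 − (-0.9542)) = 1.115.
μ = 6.016 − (-0.9542)·1.115 = 7.080.
CV = √(exp(σ²)−1) = √(exp(1.2437)−1) = 1.571.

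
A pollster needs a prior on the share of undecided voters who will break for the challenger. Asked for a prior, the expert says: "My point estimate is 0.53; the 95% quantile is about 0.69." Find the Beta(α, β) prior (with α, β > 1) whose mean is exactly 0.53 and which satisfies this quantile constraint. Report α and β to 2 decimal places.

With mean 0.53 fixed, write α = 0.53s, β = 0.47s where s = α+β.
Need P(θ < 0.69) = 0.95 under Beta(0.53s, 0.47s). Normal approximation: (q−m)/√(m(1−m)/s) ≈ z_{0.95} = 1.64, so s ≈ 0.53·0.47·(1.64)²/(0.69−0.53)² = 26.3.
At s = 26.3: P(θ<0.69) ≈ 0.954. Adjusting to match 0.95 gives s ≈ 24.98.
So α = 0.53·24.98 ≈ 13.24, β = 0.47·24.98 ≈ 11.74.

α ≈ 13.24, β ≈ 11.74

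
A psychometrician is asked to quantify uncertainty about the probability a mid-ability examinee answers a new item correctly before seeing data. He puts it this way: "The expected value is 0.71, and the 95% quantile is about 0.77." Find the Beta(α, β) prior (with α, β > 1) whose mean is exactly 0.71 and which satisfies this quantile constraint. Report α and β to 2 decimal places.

α ≈ 103.32, β ≈ 42.20

With mean 0.71 fixed, write α = 0.71s, β = 0.29s where s = α+β.
Need P(θ < 0.77) = 0.95 under Beta(0.71s, 0.29s). Normal approximation: (q−m)/√(m(1−m)/s) ≈ z_{0.95} = 1.64, so s ≈ 0.71·0.29·(1.64)²/(0.77−0.71)² = 154.7.
At s = 154.7: P(θ<0.77) ≈ 0.955. Adjusting to match 0.95 gives s ≈ 145.52.
So α = 0.71·145.52 ≈ 103.32, β = 0.29·145.52 ≈ 42.20.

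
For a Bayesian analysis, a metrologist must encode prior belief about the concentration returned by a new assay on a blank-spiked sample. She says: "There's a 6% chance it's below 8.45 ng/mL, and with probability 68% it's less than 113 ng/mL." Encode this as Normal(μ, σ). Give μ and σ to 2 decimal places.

μ = 88.82, σ = 51.69

For Normal(μ,σ), the p-quantile is μ + z_p·σ. Here z_{0.06} = -1.555, z_{0.68} = 0.4677.
So 8.45 = μ − 1.555σ and 113 = μ + 0.4677σ.
Subtracting: σ = (113 − 8.45)/(0.4677 − (-1.555)) = 51.69.
Then μ = 8.45 − (-1.555)·51.69 = 88.82.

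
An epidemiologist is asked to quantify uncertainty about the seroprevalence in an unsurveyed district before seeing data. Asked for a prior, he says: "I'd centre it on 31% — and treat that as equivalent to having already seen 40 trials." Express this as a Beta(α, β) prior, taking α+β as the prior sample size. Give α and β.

α = 12.4, β = 27.6

Under the effective-sample-size interpretation, Beta(α, β) has prior mean α/(α+β) and prior sample size α+β.
So α+β = 40 and α/(α+β) = 0.31, giving α = 0.31·40 = 12.4 and β = 40 − 12.4 = 27.6.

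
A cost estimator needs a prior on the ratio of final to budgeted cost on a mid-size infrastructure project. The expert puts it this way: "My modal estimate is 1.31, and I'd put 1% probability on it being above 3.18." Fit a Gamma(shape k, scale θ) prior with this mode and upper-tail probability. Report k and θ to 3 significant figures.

Gamma(k,θ) with k>1 has mode (k−1)θ, so θ = 1.31/(k−1).
Need P(X < 3.18) = 0.99 with θ tied to k this way. Start at k = 2, θ = 1.31: P(X<3.18) ≈ 0.697.
Too low — raise k to concentrate. Iterating converges to k ≈ 7.01.
Then θ = 1.31/(7.01−1) ≈ 0.218.

k ≈ 7.01, θ ≈ 0.218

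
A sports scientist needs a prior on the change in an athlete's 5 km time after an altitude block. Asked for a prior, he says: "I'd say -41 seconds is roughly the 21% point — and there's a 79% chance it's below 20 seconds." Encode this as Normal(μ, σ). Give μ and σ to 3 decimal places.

μ = -10.500, σ = 37.821

For Normal(μ,σ), the p-quantile is μ + z_p·σ. Here z_{0.21} = -0.8064, z_{0.79} = 0.8064.
So -41 = μ − 0.8064σ and 20 = μ + 0.8064σ.
Subtracting: σ = (20 − -41)/(0.8064 − (-0.8064)) = 37.821.
Then μ = -41 − (-0.8064)·37.821 = -10.500.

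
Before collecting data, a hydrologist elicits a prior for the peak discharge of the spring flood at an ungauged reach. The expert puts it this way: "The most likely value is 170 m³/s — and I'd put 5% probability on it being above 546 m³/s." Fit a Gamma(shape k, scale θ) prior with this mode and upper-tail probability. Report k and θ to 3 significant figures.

k ≈ 2.93, θ ≈ 88.3

Gamma(k,θ) with k>1 has mode (k−1)θ, so θ = 170/(k−1).
Need P(X < 546) = 0.95 with θ tied to k this way. Start at k = 2, θ = 170: P(X<546) ≈ 0.830.
Too low — raise k to concentrate. Iterating converges to k ≈ 2.93.
Then θ = 170/(2.93−1) ≈ 88.3.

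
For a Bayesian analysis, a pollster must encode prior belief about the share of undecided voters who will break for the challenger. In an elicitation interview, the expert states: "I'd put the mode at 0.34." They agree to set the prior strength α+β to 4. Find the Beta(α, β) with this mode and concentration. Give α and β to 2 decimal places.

α = 1.68, β = 2.32

For α,β > 1 the Beta mode is (α−1)/(α+β−2). With α+β = 4, the mode is (α−1)/2.
Set (α−1)/2 = 0.34 → α = 1 + 0.34·2 = 1.68.
β = 4 − α = 2.32.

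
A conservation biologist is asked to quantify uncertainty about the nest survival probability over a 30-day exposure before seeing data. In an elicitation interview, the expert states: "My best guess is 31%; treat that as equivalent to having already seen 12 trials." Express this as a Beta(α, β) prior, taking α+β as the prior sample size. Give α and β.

α = 3.72, β = 8.28

Under the effective-sample-size interpretation, Beta(α, β) has prior mean α/(α+β) and prior sample size α+β.
So α+β = 12 and α/(α+β) = 0.31, giving α = 0.31·12 = 3.72 and β = 12 − 3.72 = 8.28.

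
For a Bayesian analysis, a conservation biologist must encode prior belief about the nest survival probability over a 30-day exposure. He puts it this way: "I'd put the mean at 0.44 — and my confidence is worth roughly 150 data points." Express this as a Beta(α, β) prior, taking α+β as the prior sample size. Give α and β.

α = 66, β = 84

Under the effective-sample-size interpretation, Beta(α, β) has prior mean α/(α+β) and prior sample size α+β.
So α+β = 150 and α/(α+β) = 0.44, giving α = 0.44·150 = 66 and β = 150 − 66 = 84.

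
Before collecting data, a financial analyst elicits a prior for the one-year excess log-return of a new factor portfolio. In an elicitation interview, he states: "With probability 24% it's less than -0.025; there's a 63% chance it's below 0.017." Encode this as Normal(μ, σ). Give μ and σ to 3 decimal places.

μ = 0.004, σ = 0.040

For Normal(μ,σ), the p-quantile is μ + z_p·σ. Here z_{0.24} = -0.7063, z_{0.63} = 0.3319.
So -0.025 = μ − 0.7063σ and 0.017 = μ + 0.3319σ.
Subtracting: σ = (0.017 − -0.025)/(0.3319 − (-0.7063)) = 0.040.
Then μ = -0.025 − (-0.7063)·0.040 = 0.004.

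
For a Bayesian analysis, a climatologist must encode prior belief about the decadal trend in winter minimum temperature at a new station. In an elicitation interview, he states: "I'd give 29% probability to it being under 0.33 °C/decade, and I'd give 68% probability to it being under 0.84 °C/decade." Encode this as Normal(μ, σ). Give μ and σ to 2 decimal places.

μ = 0.61, σ = 0.50

For Normal(μ,σ), the p-quantile is μ + z_p·σ. Here z_{0.29} = -0.5534, z_{0.68} = 0.4677.
So 0.33 = μ − 0.5534σ and 0.84 = μ + 0.4677σ.
Subtracting: σ = (0.84 − 0.33)/(0.4677 − (-0.5534)) = 0.50.
Then μ = 0.33 − (-0.5534)·0.50 = 0.61.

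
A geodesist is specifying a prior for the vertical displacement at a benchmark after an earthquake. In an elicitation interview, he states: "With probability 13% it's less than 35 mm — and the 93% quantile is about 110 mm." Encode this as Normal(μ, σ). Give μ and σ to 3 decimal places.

μ = 67.465, σ = 28.822

For Normal(μ,σ), the p-quantile is μ + z_p·σ. Here z_{0.13} = -1.126, z_{0.93} = 1.476.
So 35 = μ − 1.126σ and 110 = μ + 1.476σ.
Subtracting: σ = (110 − 35)/(1.476 − (-1.126)) = 28.822.
Then μ = 35 − (-1.126)·28.822 = 67.465.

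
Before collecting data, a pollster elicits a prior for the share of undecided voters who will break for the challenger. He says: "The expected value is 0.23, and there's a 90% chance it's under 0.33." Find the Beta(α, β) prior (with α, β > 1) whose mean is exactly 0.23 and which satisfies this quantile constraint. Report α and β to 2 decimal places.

With mean 0.23 fixed, write α = 0.23s, β = 0.77s where s = α+β.
Need P(θ < 0.33) = 0.9 under Beta(0.23s, 0.77s). Normal approximation: (q−m)/√(m(1−m)/s) ≈ z_{0.9} = 1.28, so s ≈ 0.23·0.77·(1.28)²/(0.33−0.23)² = 29.1.
At s = 29.1: P(θ<0.33) ≈ 0.895. Adjusting to match 0.9 gives s ≈ 30.68.
So α = 0.23·30.68 ≈ 7.06, β = 0.77·30.68 ≈ 23.62.

α ≈ 7.06, β ≈ 23.62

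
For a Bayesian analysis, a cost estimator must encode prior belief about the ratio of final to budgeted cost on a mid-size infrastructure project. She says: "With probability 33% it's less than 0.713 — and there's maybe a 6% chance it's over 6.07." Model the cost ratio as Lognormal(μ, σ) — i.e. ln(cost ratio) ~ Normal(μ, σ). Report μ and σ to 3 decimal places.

If T ~ Lognormal(μ,σ) then ln T ~ Normal(μ,σ), so the p-quantile of ln T is μ + z_p·σ.
ln(0.713) = -0.3383 and ln(6.07) = 1.803; z_{0.33} = -0.4399, z_{0.94} = 1.555.
σ = (1.803 − -0.3383)/(1.555 − (-0.4399)) = 1.074.
μ = -0.3383 − (-0.4399)·1.074 = 0.134.

μ ≈ 0.134, σ ≈ 1.074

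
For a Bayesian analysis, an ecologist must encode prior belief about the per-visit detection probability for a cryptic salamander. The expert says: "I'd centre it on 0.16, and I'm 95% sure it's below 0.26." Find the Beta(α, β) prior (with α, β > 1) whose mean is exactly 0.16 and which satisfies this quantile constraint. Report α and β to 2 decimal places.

With mean 0.16 fixed, write α = 0.16s, β = 0.84s where s = α+β.
Need P(θ < 0.26) = 0.95 under Beta(0.16s, 0.84s). Normal approximation: (q−m)/√(m(1−m)/s) ≈ z_{0.95} = 1.64, so s ≈ 0.16·0.84·(1.64)²/(0.26−0.16)² = 36.4.
At s = 36.4: P(θ<0.26) ≈ 0.938. Adjusting to match 0.95 gives s ≈ 42.38.
So α = 0.16·42.38 ≈ 6.78, β = 0.84·42.38 ≈ 35.60.

α ≈ 6.78, β ≈ 35.60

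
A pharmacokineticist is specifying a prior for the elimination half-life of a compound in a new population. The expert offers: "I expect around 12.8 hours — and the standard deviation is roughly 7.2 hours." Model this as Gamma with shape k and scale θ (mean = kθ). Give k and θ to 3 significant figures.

k ≈ 3.16, θ ≈ 4.05

For Gamma(k, scale θ): mean = kθ, variance = kθ², so CV = 1/√k.
CV = SD/mean = 7.2/12.8 = 0.5625, hence k = 1/CV² = 3.16.
Then θ = mean/k = 12.8/3.16 = 4.05.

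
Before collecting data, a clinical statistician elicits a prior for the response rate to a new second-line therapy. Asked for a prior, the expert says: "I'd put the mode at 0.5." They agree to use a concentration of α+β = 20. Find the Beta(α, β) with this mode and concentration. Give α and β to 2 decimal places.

α = 10.00, β = 10.00

For α,β > 1 the Beta mode is (α−1)/(α+β−2). With α+β = 20, the mode is (α−1)/18.
Set (α−1)/18 = 0.5 → α = 1 + 0.5·18 = 10.00.
β = 20 − α = 10.00.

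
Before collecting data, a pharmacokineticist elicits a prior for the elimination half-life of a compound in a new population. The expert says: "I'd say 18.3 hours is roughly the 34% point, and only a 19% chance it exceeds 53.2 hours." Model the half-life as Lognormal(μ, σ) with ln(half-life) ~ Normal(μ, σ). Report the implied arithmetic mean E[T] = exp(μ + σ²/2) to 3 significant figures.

If T ~ Lognormal(μ,σ) then ln T ~ Normal(μ,σ), so the p-quantile of ln T is μ + z_p·σ.
ln(18.3) = 2.907 and ln(53.2) = 3.974; z_{0.34} = -0.4125, z_{0.81} = 0.8779.
σ = (3.974 − 2.907)/(0.8779 − (-0.4125)) = 0.827.
μ = 2.907 − (-0.4125)·0.827 = 3.248.
E[T] = exp(μ + σ²/2) = exp(3.248 + 0.3420) = 36.2 hours.

E[T] ≈ 36.2 hours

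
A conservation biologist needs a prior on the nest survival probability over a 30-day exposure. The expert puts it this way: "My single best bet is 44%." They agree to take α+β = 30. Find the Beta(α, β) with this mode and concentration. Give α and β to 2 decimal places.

For α,β > 1 the Beta mode is (α−1)/(α+β−2). With α+β = 30, the mode is (α−1)/28.
Set (α−1)/28 = 0.44 → α = 1 + 0.44·28 = 13.32.
β = 30 − α = 16.68.

α = 13.32, β = 16.68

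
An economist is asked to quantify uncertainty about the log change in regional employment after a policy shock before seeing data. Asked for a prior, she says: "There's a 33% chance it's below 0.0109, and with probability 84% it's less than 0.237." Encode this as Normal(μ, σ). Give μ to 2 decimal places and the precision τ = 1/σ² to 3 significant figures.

μ = 0.08, τ = 40.2

The p-quantile of Normal(μ,σ) is μ + z_p·σ, with z_{0.33} = -0.4399 and z_{0.84} = 0.9945.
Eliminate σ: μ = (z₂·x₁ − z₁·x₂)/(z₂ − z₁) = (0.9945·0.0109 − (-0.4399)·0.237)/1.434 = 0.08.
Then σ = (x₂ − x₁)/(z₂ − z₁) = (0.237 − 0.0109)/1.434 = 0.16.
Precision τ = 1/σ² = 1/0.1576² = 40.2.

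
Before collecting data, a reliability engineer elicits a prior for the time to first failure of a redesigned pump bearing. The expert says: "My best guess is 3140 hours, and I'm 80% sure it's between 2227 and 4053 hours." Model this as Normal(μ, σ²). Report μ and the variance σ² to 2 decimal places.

A symmetric 80% interval runs μ ± z·σ with z = 1.282.
Half-width = 913, so σ = 913/1.282 = 712.418 and σ² = 507538.96.
μ is the stated best guess, 3140.00.

μ = 3140.00, σ² = 507538.96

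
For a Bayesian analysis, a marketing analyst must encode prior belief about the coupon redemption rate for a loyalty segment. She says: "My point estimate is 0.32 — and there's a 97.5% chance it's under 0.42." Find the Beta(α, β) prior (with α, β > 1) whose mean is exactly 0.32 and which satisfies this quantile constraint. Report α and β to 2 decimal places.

With mean 0.32 fixed, write α = 0.32s, β = 0.68s where s = α+β.
Need P(θ < 0.42) = 0.975 under Beta(0.32s, 0.68s). Normal approximation: (q−m)/√(m(1−m)/s) ≈ z_{0.975} = 1.96, so s ≈ 0.32·0.68·(1.96)²/(0.42−0.32)² = 83.6.
At s = 83.6: P(θ<0.42) ≈ 0.971. Adjusting to match 0.975 gives s ≈ 88.85.
So α = 0.32·88.85 ≈ 28.43, β = 0.68·88.85 ≈ 60.42.

α ≈ 28.43, β ≈ 60.42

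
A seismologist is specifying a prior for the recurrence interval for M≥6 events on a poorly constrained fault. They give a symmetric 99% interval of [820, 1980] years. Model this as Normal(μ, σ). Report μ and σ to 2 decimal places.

A symmetric 99% interval runs μ ± z·σ with z = 2.576.
Half-width = 580, so σ = 580/2.576 = 225.17.
μ is the interval midpoint, 1400.00.

μ = 1400.00, σ = 225.17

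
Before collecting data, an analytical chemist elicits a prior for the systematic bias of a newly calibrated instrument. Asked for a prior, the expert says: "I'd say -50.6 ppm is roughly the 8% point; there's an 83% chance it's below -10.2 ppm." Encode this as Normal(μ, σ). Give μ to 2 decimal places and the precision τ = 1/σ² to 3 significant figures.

μ = -26.54, τ = 0.00341

For Normal(μ,σ), the p-quantile is μ + z_p·σ. Here z_{0.08} = -1.405, z_{0.83} = 0.9542.
So -50.6 = μ − 1.405σ and -10.2 = μ + 0.9542σ.
Subtracting: σ = (-10.2 − -50.6)/(0.9542 − (-1.405)) = 17.12.
Then μ = -50.6 − (-1.405)·17.12 = -26.54.
Precision τ = 1/σ² = 1/17.12² = 0.00341.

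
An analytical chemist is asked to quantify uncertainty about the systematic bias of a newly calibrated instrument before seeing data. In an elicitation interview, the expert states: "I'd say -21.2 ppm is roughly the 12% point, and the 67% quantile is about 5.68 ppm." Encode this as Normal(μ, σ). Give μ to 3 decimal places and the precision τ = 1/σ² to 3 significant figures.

μ = -1.642, τ = 0.00361

For Normal(μ,σ), the p-quantile is μ + z_p·σ. Here z_{0.12} = -1.175, z_{0.67} = 0.4399.
So -21.2 = μ − 1.175σ and 5.68 = μ + 0.4399σ.
Subtracting: σ = (5.68 − -21.2)/(0.4399 − (-1.175)) = 16.645.
Then μ = -21.2 − (-1.175)·16.645 = -1.642.
Precision τ = 1/σ² = 1/16.64² = 0.00361.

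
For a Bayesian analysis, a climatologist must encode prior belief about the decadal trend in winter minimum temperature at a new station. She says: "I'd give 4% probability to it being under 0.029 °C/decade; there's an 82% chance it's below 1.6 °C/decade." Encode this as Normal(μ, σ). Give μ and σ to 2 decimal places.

The p-quantile of Normal(μ,σ) is μ + z_p·σ, with z_{0.04} = -1.751 and z_{0.82} = 0.9154.
Eliminate σ: μ = (z₂·x₁ − z₁·x₂)/(z₂ − z₁) = (0.9154·0.029 − (-1.751)·1.6)/2.666 = 1.06.
Then σ = (x₂ − x₁)/(z₂ − z₁) = (1.6 − 0.029)/2.666 = 0.59.

μ = 1.06, σ = 0.59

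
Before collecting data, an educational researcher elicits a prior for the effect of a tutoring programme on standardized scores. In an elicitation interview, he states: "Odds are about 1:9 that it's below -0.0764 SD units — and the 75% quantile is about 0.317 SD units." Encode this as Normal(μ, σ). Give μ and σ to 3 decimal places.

μ = 0.181, σ = 0.201

For Normal(μ,σ), the p-quantile is μ + z_p·σ. Here z_{0.1} = -1.282, z_{0.75} = 0.6745.
So -0.0764 = μ − 1.282σ and 0.317 = μ + 0.6745σ.
Subtracting: σ = (0.317 − -0.0764)/(0.6745 − (-1.282)) = 0.201.
Then μ = -0.0764 − (-1.282)·0.201 = 0.181.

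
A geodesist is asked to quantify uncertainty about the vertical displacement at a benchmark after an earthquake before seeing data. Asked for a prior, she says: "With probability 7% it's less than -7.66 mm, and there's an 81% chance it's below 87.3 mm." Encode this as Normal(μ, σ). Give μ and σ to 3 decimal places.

The p-quantile of Normal(μ,σ) is μ + z_p·σ, with z_{0.07} = -1.476 and z_{0.81} = 0.8779.
Eliminate σ: μ = (z₂·x₁ − z₁·x₂)/(z₂ − z₁) = (0.8779·-7.66 − (-1.476)·87.3)/2.354 = 51.881.
Then σ = (x₂ − x₁)/(z₂ − z₁) = (87.3 − -7.66)/2.354 = 40.345.

μ = 51.881, σ = 40.345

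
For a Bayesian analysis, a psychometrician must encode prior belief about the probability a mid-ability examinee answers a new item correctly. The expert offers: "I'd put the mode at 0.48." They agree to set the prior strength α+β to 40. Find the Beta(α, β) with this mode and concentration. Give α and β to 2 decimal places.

α = 19.24, β = 20.76

For α,β > 1 the Beta mode is (α−1)/(α+β−2). With α+β = 40, the mode is (α−1)/38.
Set (α−1)/38 = 0.48 → α = 1 + 0.48·38 = 19.24.
β = 40 − α = 20.76.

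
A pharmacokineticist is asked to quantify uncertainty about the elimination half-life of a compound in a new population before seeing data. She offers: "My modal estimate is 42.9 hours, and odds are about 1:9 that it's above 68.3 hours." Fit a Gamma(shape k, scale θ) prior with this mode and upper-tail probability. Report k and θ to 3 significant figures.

k ≈ 9.68, θ ≈ 4.94

Gamma(k,θ) with k>1 has mode (k−1)θ, so θ = 42.9/(k−1).
Need P(X < 68.3) = 0.9 with θ tied to k this way. Start at k = 2, θ = 42.9: P(X<68.3) ≈ 0.473.
Too low — raise k to concentrate. Iterating converges to k ≈ 9.68.
Then θ = 42.9/(9.68−1) ≈ 4.94.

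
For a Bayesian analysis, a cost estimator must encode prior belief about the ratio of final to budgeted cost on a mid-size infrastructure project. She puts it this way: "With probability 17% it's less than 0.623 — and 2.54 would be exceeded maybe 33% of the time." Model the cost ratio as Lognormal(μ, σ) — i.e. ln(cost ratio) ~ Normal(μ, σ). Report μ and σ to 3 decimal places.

If T ~ Lognormal(μ,σ) then ln T ~ Normal(μ,σ), so the p-quantile of ln T is μ + z_p·σ.
ln(0.623) = -0.4732 and ln(2.54) = 0.9322; z_{0.17} = -0.9542, z_{0.67} = 0.4399.
σ = (0.9322 − -0.4732)/(0.4399 − (-0.9542)) = 1.008.
μ = -0.4732 − (-0.9542)·1.008 = 0.489.

μ ≈ 0.489, σ ≈ 1.008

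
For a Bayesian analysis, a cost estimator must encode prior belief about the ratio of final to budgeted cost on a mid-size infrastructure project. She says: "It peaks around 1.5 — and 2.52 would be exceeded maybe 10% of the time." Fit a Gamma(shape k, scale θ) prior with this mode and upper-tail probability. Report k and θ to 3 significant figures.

k ≈ 8.02, θ ≈ 0.214

Gamma(k,θ) with k>1 has mode (k−1)θ, so θ = 1.5/(k−1).
Need P(X < 2.52) = 0.9 with θ tied to k this way. Start at k = 2, θ = 1.5: P(X<2.52) ≈ 0.501.
Too low — raise k to concentrate. Iterating converges to k ≈ 8.02.
Then θ = 1.5/(8.02−1) ≈ 0.214.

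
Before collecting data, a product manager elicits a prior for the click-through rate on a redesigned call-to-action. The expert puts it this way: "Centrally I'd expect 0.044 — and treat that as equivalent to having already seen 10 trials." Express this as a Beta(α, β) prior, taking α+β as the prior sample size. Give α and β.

α = 0.44, β = 9.56

Under the effective-sample-size interpretation, Beta(α, β) has prior mean α/(α+β) and prior sample size α+β.
So α+β = 10 and α/(α+β) = 0.044, giving α = 0.044·10 = 0.44 and β = 10 − 0.44 = 9.56.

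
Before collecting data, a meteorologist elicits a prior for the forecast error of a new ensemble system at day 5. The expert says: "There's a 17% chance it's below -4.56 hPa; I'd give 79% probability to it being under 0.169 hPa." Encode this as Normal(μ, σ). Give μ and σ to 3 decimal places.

μ = -1.997, σ = 2.686

The p-quantile of Normal(μ,σ) is μ + z_p·σ, with z_{0.17} = -0.9542 and z_{0.79} = 0.8064.
Eliminate σ: μ = (z₂·x₁ − z₁·x₂)/(z₂ − z₁) = (0.8064·-4.56 − (-0.9542)·0.169)/1.761 = -1.997.
Then σ = (x₂ − x₁)/(z₂ − z₁) = (0.169 − -4.56)/1.761 = 2.686.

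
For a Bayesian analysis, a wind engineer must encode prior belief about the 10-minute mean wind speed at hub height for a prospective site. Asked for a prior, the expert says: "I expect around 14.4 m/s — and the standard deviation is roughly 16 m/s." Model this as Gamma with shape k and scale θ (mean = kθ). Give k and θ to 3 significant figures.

k ≈ 0.81, θ ≈ 17.8

For Gamma(k, scale θ): mean = kθ, variance = kθ², so CV = 1/√k.
CV = SD/mean = 16/14.4 = 1.111, hence k = 1/CV² = 0.81.
Then θ = mean/k = 14.4/0.81 = 17.8.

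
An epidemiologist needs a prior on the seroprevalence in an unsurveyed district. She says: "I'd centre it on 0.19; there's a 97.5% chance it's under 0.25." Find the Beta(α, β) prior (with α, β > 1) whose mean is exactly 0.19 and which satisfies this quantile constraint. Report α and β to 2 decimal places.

With mean 0.19 fixed, write α = 0.19s, β = 0.81s where s = α+β.
Need P(θ < 0.25) = 0.975 under Beta(0.19s, 0.81s). Normal approximation: (q−m)/√(m(1−m)/s) ≈ z_{0.975} = 1.96, so s ≈ 0.19·0.81·(1.96)²/(0.25−0.19)² = 164.2.
At s = 164.2: P(θ<0.25) ≈ 0.969. Adjusting to match 0.975 gives s ≈ 181.59.
So α = 0.19·181.59 ≈ 34.50, β = 0.81·181.59 ≈ 147.08.

α ≈ 34.50, β ≈ 147.08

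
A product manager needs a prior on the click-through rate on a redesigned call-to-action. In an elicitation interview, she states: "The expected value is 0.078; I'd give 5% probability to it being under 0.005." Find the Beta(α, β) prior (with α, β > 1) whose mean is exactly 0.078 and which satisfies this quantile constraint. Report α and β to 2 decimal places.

With mean 0.078 fixed, write α = 0.078s, β = 0.922s where s = α+β.
Need P(θ < 0.005) = 0.05 under Beta(0.078s, 0.922s). Normal approximation: (q−m)/√(m(1−m)/s) ≈ z_{0.05} = -1.64, so s ≈ 0.078·0.922·(-1.64)²/(0.005−0.078)² = 36.5.
At s = 36.5: P(θ<0.005) ≈ 0.001. Adjusting to match 0.05 gives s ≈ 13.62.
So α = 0.078·13.62 ≈ 1.06, β = 0.922·13.62 ≈ 12.56.

α ≈ 1.06, β ≈ 12.56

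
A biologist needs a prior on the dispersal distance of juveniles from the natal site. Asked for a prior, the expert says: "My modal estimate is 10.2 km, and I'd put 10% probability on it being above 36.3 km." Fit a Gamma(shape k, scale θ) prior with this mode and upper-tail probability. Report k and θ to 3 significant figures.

Gamma(k,θ) with k>1 has mode (k−1)θ, so θ = 10.2/(k−1).
Need P(X < 36.3) = 0.9 with θ tied to k this way. Start at k = 2, θ = 10.2: P(X<36.3) ≈ 0.870.
Too low — raise k to concentrate. Iterating converges to k ≈ 2.16.
Then θ = 10.2/(2.16−1) ≈ 8.8.

k ≈ 2.16, θ ≈ 8.8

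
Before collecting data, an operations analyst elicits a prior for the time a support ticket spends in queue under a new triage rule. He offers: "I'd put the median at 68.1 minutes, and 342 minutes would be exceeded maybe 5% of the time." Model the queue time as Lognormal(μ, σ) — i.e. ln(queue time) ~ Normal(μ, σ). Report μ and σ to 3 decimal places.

If T ~ Lognormal(μ,σ) then ln T ~ Normal(μ,σ), so the p-quantile of ln T is μ + z_p·σ.
ln(68.1) = 4.221 and ln(342) = 5.835; z_{0.5} = 0, z_{0.95} = 1.645.
σ = (5.835 − 4.221)/(1.645 − (0)) = 0.981.
μ = 4.221 − (0)·0.981 = 4.221.

μ ≈ 4.221, σ ≈ 0.981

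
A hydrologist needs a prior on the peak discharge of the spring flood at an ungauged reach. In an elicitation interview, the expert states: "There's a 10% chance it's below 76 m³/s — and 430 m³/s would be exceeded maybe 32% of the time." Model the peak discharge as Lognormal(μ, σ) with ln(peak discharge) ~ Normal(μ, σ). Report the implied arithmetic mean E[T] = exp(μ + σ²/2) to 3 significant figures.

E[T] ≈ 442 m³/s

If T ~ Lognormal(μ,σ) then ln T ~ Normal(μ,σ), so the p-quantile of ln T is μ + z_p·σ.
ln(76) = 4.331 and ln(430) = 6.064; z_{0.1} = -1.282, z_{0.68} = 0.4677.
σ = (6.064 − 4.331)/(0.4677 − (-1.282)) = 0.991.
μ = 4.331 − (-1.282)·0.991 = 5.600.
E[T] = exp(μ + σ²/2) = exp(5.600 + 0.4908) = 442 m³/s.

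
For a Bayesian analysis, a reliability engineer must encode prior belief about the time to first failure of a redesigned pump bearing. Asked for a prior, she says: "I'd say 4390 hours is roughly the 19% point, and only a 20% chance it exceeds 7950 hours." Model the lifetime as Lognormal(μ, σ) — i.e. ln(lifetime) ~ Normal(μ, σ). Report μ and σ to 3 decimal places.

If T ~ Lognormal(μ,σ) then ln T ~ Normal(μ,σ), so the p-quantile of ln T is μ + z_p·σ.
ln(4390) = 8.387 and ln(7950) = 8.981; z_{0.19} = -0.8779, z_{0.8} = 0.8416.
σ = (8.981 − 8.387)/(0.8416 − (-0.8779)) = 0.345.
μ = 8.387 − (-0.8779)·0.345 = 8.690.

μ ≈ 8.690, σ ≈ 0.345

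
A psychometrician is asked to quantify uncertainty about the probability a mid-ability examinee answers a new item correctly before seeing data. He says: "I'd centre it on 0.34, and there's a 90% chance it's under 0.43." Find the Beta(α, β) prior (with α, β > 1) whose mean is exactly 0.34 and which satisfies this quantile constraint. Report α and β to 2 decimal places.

With mean 0.34 fixed, write α = 0.34s, β = 0.66s where s = α+β.
Need P(θ < 0.43) = 0.9 under Beta(0.34s, 0.66s). Normal approximation: (q−m)/√(m(1−m)/s) ≈ z_{0.9} = 1.28, so s ≈ 0.34·0.66·(1.28)²/(0.43−0.34)² = 45.5.
At s = 45.5: P(θ<0.43) ≈ 0.897. Adjusting to match 0.9 gives s ≈ 46.60.
So α = 0.34·46.60 ≈ 15.85, β = 0.66·46.60 ≈ 30.76.

α ≈ 15.85, β ≈ 30.76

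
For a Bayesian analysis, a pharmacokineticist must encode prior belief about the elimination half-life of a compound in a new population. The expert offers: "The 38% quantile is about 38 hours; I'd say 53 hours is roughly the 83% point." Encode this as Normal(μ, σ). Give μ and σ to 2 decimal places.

μ = 41.64, σ = 11.91

The p-quantile of Normal(μ,σ) is μ + z_p·σ, with z_{0.38} = -0.3055 and z_{0.83} = 0.9542.
Eliminate σ: μ = (z₂·x₁ − z₁·x₂)/(z₂ − z₁) = (0.9542·38 − (-0.3055)·53)/1.26 = 41.64.
Then σ = (x₂ − x₁)/(z₂ − z₁) = (53 − 38)/1.26 = 11.91.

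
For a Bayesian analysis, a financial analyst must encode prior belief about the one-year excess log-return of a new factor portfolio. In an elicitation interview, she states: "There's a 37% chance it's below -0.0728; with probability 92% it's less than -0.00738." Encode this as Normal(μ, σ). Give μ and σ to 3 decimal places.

μ = -0.060, σ = 0.038

For Normal(μ,σ), the p-quantile is μ + z_p·σ. Here z_{0.37} = -0.3319, z_{0.92} = 1.405.
So -0.0728 = μ − 0.3319σ and -0.00738 = μ + 1.405σ.
Subtracting: σ = (-0.00738 − -0.0728)/(1.405 − (-0.3319)) = 0.038.
Then μ = -0.0728 − (-0.3319)·0.038 = -0.060.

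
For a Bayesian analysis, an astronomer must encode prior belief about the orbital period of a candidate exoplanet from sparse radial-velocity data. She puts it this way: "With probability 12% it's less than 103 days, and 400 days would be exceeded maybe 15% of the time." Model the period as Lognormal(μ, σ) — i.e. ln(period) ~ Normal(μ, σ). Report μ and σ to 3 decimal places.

If T ~ Lognormal(μ,σ) then ln T ~ Normal(μ,σ), so the p-quantile of ln T is μ + z_p·σ.
ln(103) = 4.635 and ln(400) = 5.991; z_{0.12} = -1.175, z_{0.85} = 1.036.
σ = (5.991 − 4.635)/(1.036 − (-1.175)) = 0.614.
μ = 4.635 − (-1.175)·0.614 = 5.356.

μ ≈ 5.356, σ ≈ 0.614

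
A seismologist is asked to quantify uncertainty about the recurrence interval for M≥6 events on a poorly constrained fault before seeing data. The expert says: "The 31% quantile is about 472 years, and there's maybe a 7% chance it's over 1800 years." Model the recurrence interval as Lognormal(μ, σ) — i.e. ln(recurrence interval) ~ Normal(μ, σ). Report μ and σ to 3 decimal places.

μ ≈ 6.494, σ ≈ 0.679

If T ~ Lognormal(μ,σ) then ln T ~ Normal(μ,σ), so the p-quantile of ln T is μ + z_p·σ.
ln(472) = 6.157 and ln(1800) = 7.496; z_{0.31} = -0.4959, z_{0.93} = 1.476.
σ = (7.496 − 6.157)/(1.476 − (-0.4959)) = 0.679.
μ = 6.157 − (-0.4959)·0.679 = 6.494.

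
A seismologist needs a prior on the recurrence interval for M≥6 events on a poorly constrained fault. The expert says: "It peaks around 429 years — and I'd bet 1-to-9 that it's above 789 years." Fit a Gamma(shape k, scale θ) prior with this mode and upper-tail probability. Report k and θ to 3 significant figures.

k ≈ 6.14, θ ≈ 83.5

Gamma(k,θ) with k>1 has mode (k−1)θ, so θ = 429/(k−1).
Need P(X < 789) = 0.9 with θ tied to k this way. Start at k = 2, θ = 429: P(X<789) ≈ 0.549.
Too low — raise k to concentrate. Iterating converges to k ≈ 6.14.
Then θ = 429/(6.14−1) ≈ 83.5.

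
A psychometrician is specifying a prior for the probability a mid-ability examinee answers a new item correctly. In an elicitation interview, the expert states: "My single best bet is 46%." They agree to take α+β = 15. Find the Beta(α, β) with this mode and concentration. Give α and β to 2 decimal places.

For α,β > 1 the Beta mode is (α−1)/(α+β−2). With α+β = 15, the mode is (α−1)/13.
Set (α−1)/13 = 0.46 → α = 1 + 0.46·13 = 6.98.
β = 15 − α = 8.02.

α = 6.98, β = 8.02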